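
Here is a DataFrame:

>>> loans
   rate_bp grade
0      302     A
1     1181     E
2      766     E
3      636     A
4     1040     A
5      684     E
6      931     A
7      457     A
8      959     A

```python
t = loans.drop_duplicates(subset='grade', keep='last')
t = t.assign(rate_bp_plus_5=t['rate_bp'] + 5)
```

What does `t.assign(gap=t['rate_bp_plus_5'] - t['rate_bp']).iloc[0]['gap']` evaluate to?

drop duplicate grade (keep=last):
   rate_bp grade
5      684     E
8      959     A
add column rate_bp_plus_5 = t['rate_bp'] + 5:
   rate_bp grade  rate_bp_plus_5
5      684     E             689
8      959     A             964
add column gap = t['rate_bp_plus_5'] - t['rate_bp']:
   rate_bp grade  rate_bp_plus_5  gap
5      684     E             689    5
8      959     A             964    5

5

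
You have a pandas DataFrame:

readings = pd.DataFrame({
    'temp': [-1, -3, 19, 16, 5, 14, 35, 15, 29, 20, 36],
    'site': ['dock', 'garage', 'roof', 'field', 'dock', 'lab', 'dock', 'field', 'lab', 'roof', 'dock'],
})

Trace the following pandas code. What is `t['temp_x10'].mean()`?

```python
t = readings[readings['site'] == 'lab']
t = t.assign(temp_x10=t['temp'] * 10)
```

filter rows where site == 'lab':
   temp site
5    14  lab
8    29  lab
add column temp_x10 = t['temp'] * 10:
   temp site  temp_x10
5    14  lab       140
8    29  lab       290
Hence 215.0.

215.0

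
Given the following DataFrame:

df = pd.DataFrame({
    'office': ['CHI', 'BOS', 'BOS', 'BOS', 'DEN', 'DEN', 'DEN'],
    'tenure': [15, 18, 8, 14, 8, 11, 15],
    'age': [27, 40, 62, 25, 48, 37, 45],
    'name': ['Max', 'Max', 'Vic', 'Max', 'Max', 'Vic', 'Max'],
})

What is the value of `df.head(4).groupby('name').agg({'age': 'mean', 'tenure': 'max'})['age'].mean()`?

take first 4 rows:
  office  tenure  age name
0    CHI      15   27  Max
1    BOS      18   40  Max
2    BOS       8   62  Vic
3    BOS      14   25  Max
group by name: mean(age), max(tenure):
            age  tenure
name                   
Max   30.666667      18
Vic   62.000000       8
Reading off the mean of column 'age', we get 46.3333333333.

46.3333333333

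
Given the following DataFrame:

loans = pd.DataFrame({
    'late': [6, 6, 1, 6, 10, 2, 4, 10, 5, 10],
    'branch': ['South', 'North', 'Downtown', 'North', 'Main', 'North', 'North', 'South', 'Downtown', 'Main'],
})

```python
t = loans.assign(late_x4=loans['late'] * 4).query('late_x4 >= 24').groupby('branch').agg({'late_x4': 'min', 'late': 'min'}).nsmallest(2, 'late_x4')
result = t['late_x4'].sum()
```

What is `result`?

add column late_x4 = loans['late'] * 4:
   late    branch  late_x4
0     6     South       24
1     6     North       24
2     1  Downtown        4
3     6     North       24
4    10      Main       40
5     2     North        8
6     4     North       16
7    10     South       40
8     5  Downtown       20
9    10      Main       40
filter rows where late_x4 >= 24:
   late branch  late_x4
0     6  South       24
1     6  North       24
3     6  North       24
4    10   Main       40
7    10  South       40
9    10   Main       40
group by branch: min(late_x4), min(late):
        late_x4  late
branch               
Main         40    10
North        24     6
South        24     6
take 2 rows with smallest late_x4:
        late_x4  late
branch               
North        24     6
South        24     6
sum of column 'late_x4' → 48

48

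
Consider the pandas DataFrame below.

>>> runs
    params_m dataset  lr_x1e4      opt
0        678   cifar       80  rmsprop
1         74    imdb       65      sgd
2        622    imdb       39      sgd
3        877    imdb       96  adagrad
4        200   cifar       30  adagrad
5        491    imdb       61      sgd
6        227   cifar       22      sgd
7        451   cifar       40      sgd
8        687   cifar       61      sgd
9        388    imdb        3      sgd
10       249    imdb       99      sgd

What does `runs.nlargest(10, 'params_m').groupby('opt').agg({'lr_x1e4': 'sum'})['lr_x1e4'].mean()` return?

177.0

take 10 rows with largest params_m:
    params_m dataset  lr_x1e4      opt
3        877    imdb       96  adagrad
8        687   cifar       61      sgd
0        678   cifar       80  rmsprop
2        622    imdb       39      sgd
5        491    imdb       61      sgd
7        451   cifar       40      sgd
9        388    imdb        3      sgd
10       249    imdb       99      sgd
6        227   cifar       22      sgd
4        200   cifar       30  adagrad
group by opt, sum of lr_x1e4:
         lr_x1e4
opt             
adagrad      126
rmsprop       80
sgd          325
Hence 177.0.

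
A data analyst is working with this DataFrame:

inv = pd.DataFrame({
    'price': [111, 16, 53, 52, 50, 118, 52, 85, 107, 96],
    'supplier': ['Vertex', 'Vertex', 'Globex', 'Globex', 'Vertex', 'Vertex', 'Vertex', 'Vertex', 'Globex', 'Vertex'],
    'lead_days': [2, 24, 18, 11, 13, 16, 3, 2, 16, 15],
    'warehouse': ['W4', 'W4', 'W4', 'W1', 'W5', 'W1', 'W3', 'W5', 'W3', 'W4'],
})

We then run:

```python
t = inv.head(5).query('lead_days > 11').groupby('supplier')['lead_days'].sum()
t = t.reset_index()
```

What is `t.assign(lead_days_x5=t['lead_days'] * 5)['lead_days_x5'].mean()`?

137.5

take first 5 rows:
   price supplier  lead_days warehouse
0    111   Vertex          2        W4
1     16   Vertex         24        W4
2     53   Globex         18        W4
3     52   Globex         11        W1
4     50   Vertex         13        W5
filter rows where lead_days > 11:
   price supplier  lead_days warehouse
1     16   Vertex         24        W4
2     53   Globex         18        W4
4     50   Vertex         13        W5
group by supplier, sum of lead_days:
supplier
Globex    18
Vertex    37
Name: lead_days, dtype: int64
reset_index():
  supplier  lead_days
0   Globex         18
1   Vertex         37
add column lead_days_x5 = t['lead_days'] * 5:
  supplier  lead_days  lead_days_x5
0   Globex         18            90
1   Vertex         37           185
Taking the mean of column 'lead_days_x5' gives 137.5.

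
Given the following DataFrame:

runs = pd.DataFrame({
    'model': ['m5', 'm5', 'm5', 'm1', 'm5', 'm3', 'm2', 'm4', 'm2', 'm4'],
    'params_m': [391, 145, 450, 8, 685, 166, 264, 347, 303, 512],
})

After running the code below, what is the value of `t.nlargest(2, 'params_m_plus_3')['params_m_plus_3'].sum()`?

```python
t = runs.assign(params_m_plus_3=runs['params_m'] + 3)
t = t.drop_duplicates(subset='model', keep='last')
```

add column params_m_plus_3 = runs['params_m'] + 3:
  model  params_m  params_m_plus_3
0    m5       391              394
1    m5       145              148
2    m5       450              453
3    m1         8               11
4    m5       685              688
5    m3       166              169
6    m2       264              267
7    m4       347              350
8    m2       303              306
9    m4       512              515
drop duplicate model (keep=last):
  model  params_m  params_m_plus_3
3    m1         8               11
4    m5       685              688
5    m3       166              169
8    m2       303              306
9    m4       512              515
take 2 rows with largest params_m_plus_3:
  model  params_m  params_m_plus_3
4    m5       685              688
9    m4       512              515
Hence 1203.

1203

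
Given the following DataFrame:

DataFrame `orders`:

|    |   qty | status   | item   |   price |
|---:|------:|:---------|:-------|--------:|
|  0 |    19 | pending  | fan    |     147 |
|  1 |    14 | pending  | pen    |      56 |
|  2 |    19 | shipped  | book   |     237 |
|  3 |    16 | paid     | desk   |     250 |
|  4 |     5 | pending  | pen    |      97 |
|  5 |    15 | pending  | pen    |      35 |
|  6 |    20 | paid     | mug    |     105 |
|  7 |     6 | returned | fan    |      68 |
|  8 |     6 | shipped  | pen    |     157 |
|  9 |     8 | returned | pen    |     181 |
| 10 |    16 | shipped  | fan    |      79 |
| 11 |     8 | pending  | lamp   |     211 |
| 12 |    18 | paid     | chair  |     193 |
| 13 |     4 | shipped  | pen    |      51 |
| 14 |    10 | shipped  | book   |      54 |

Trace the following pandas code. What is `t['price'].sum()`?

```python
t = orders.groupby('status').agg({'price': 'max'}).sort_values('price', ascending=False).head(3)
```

group by status, max of price:
          price
status         
paid        250
pending     211
returned    181
shipped     237
sort by price descending:
          price
status         
paid        250
shipped     237
pending     211
returned    181
take first 3 rows:
         price
status        
paid       250
shipped    237
pending    211
sum of column 'price' → 698

698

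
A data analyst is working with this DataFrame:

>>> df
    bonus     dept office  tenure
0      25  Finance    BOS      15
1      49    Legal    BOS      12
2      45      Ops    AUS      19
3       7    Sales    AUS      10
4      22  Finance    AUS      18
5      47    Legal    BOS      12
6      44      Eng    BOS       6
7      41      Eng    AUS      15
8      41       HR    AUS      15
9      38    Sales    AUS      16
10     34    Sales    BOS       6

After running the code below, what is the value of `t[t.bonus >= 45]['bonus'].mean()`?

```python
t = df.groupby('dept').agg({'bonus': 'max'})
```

47.0

group by dept, max of bonus:
         bonus
dept          
Eng         44
Finance     25
HR          41
Legal       49
Ops         45
Sales       38
filter rows where bonus >= 45:
       bonus
dept        
Legal     49
Ops       45
The mean of column 'bonus' is 47.0.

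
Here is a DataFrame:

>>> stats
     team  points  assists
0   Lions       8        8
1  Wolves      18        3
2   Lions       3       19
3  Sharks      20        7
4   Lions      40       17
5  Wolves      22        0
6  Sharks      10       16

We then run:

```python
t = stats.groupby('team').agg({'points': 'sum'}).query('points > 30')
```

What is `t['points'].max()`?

51

group by team, sum of points:
        points
team          
Lions       51
Sharks      30
Wolves      40
filter rows where points > 30:
        points
team          
Lions       51
Wolves      40
So max() = 51.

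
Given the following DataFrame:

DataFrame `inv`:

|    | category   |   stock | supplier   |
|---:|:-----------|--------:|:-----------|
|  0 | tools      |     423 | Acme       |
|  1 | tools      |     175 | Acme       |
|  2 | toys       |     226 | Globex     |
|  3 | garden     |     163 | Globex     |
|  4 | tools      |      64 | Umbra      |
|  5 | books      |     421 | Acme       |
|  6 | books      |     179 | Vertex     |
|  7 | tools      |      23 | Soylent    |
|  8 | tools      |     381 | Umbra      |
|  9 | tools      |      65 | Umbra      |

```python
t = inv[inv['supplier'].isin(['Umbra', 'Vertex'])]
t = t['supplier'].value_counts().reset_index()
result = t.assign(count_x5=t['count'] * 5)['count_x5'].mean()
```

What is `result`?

filter rows where supplier in ['Umbra', 'Vertex']:
  category  stock supplier
4    tools     64    Umbra
6    books    179   Vertex
8    tools    381    Umbra
9    tools     65    Umbra
value_counts of supplier:
supplier
Umbra     3
Vertex    1
Name: count, dtype: int64
reset_index():
  supplier  count
0    Umbra      3
1   Vertex      1
add column count_x5 = t['count'] * 5:
  supplier  count  count_x5
0    Umbra      3        15
1   Vertex      1         5
The mean of column 'count_x5' is 10.0.

10.0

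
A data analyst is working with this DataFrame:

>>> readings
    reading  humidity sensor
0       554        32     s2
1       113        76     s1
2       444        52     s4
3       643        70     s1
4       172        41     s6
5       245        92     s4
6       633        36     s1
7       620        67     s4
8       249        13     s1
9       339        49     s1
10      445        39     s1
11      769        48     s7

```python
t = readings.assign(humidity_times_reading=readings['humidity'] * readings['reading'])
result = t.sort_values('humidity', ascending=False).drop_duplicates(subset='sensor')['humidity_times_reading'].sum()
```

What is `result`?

92820

add column humidity_times_reading = readings['humidity'] * readings['reading']:
    reading  humidity sensor  humidity_times_reading
0       554        32     s2                   17728
1       113        76     s1                    8588
2       444        52     s4                   23088
3       643        70     s1                   45010
4       172        41     s6                    7052
5       245        92     s4                   22540
6       633        36     s1                   22788
7       620        67     s4                   41540
8       249        13     s1                    3237
9       339        49     s1                   16611
10      445        39     s1                   17355
11      769        48     s7                   36912
sort by humidity descending:
    reading  humidity sensor  humidity_times_reading
5       245        92     s4                   22540
1       113        76     s1                    8588
3       643        70     s1                   45010
7       620        67     s4                   41540
2       444        52     s4                   23088
9       339        49     s1                   16611
11      769        48     s7                   36912
4       172        41     s6                    7052
10      445        39     s1                   17355
6       633        36     s1                   22788
0       554        32     s2                   17728
8       249        13     s1                    3237
drop duplicate sensor (keep=first):
    reading  humidity sensor  humidity_times_reading
5       245        92     s4                   22540
1       113        76     s1                    8588
11      769        48     s7                   36912
4       172        41     s6                    7052
0       554        32     s2                   17728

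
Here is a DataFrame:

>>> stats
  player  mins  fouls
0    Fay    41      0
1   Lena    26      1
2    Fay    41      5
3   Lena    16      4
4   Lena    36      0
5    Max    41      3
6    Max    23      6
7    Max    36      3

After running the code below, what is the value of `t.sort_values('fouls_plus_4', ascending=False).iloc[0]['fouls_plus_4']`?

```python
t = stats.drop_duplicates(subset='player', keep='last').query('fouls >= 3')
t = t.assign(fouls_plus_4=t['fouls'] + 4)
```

drop duplicate player (keep=last):
  player  mins  fouls
2    Fay    41      5
4   Lena    36      0
7    Max    36      3
filter rows where fouls >= 3:
  player  mins  fouls
2    Fay    41      5
7    Max    36      3
add column fouls_plus_4 = t['fouls'] + 4:
  player  mins  fouls  fouls_plus_4
2    Fay    41      5             9
7    Max    36      3             7
sort by fouls_plus_4 descending:
  player  mins  fouls  fouls_plus_4
2    Fay    41      5             9
7    Max    36      3             7
Then the value at position 0, column 'fouls_plus_4': 9

9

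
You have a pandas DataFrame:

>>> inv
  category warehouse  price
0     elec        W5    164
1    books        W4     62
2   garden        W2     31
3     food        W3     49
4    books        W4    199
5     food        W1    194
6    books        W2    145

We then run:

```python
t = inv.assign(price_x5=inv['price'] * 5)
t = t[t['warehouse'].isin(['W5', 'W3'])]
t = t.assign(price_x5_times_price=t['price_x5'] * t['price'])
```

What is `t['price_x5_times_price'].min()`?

12005

add column price_x5 = inv['price'] * 5:
  category warehouse  price  price_x5
0     elec        W5    164       820
1    books        W4     62       310
2   garden        W2     31       155
3     food        W3     49       245
4    books        W4    199       995
5     food        W1    194       970
6    books        W2    145       725
filter rows where warehouse in ['W5', 'W3']:
  category warehouse  price  price_x5
0     elec        W5    164       820
3     food        W3     49       245
add column price_x5_times_price = t['price_x5'] * t['price']:
  category warehouse  price  price_x5  price_x5_times_price
0     elec        W5    164       820                134480
3     food        W3     49       245                 12005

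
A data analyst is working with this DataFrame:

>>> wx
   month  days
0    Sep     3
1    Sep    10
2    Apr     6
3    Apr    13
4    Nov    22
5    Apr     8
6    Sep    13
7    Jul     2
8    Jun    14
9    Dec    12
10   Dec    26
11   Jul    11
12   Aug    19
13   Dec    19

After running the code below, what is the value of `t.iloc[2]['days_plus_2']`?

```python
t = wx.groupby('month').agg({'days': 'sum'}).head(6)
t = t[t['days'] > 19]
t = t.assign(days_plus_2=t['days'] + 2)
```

24

group by month, sum of days:
       days
month      
Apr      27
Aug      19
Dec      57
Jul      13
Jun      14
Nov      22
Sep      26
take first 6 rows:
       days
month      
Apr      27
Aug      19
Dec      57
Jul      13
Jun      14
Nov      22
filter rows where days > 19:
       days
month      
Apr      27
Dec      57
Nov      22
add column days_plus_2 = t['days'] + 2:
       days  days_plus_2
month                   
Apr      27           29
Dec      57           59
Nov      22           24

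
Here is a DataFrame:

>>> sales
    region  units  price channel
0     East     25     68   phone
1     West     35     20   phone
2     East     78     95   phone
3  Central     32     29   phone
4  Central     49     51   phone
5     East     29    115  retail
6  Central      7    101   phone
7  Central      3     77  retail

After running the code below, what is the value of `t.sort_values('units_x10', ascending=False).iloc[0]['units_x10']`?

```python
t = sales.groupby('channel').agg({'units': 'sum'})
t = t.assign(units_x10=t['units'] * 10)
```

group by channel, sum of units:
         units
channel       
phone      226
retail      32
add column units_x10 = t['units'] * 10:
         units  units_x10
channel                  
phone      226       2260
retail      32        320
sort by units_x10 descending:
         units  units_x10
channel                  
phone      226       2260
retail      32        320

2260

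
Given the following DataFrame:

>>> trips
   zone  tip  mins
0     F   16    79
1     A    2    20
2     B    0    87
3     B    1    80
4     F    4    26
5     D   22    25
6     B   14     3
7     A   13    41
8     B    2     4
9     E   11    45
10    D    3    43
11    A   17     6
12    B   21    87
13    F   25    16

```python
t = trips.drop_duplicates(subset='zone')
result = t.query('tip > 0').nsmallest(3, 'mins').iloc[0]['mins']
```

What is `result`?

20

drop duplicate zone (keep=first):
  zone  tip  mins
0    F   16    79
1    A    2    20
2    B    0    87
5    D   22    25
9    E   11    45
filter rows where tip > 0:
  zone  tip  mins
0    F   16    79
1    A    2    20
5    D   22    25
9    E   11    45
take 3 rows with smallest mins:
  zone  tip  mins
1    A    2    20
5    D   22    25
9    E   11    45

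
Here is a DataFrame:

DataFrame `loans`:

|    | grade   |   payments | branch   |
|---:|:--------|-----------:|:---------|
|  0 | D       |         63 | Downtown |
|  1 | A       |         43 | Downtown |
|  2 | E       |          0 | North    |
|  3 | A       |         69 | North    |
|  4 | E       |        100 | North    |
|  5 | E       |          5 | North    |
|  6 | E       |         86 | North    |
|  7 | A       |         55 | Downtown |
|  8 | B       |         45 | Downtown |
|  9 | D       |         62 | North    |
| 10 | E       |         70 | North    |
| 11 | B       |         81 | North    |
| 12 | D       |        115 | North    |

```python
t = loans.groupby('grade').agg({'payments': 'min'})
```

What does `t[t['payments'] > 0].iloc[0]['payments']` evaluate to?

group by grade, min of payments:
       payments
grade          
A            43
B            45
D            62
E             0
filter rows where payments > 0:
       payments
grade          
A            43
B            45
D            62
Taking the value at position 0, column 'payments' gives 43.

43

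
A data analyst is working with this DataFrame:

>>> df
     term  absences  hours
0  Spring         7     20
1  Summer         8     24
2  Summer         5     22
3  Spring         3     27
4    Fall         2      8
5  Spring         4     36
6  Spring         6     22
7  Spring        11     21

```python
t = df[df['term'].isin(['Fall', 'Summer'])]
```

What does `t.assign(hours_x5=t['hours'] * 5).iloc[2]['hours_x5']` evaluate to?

40

filter rows where term in ['Fall', 'Summer']:
     term  absences  hours
1  Summer         8     24
2  Summer         5     22
4    Fall         2      8
add column hours_x5 = t['hours'] * 5:
     term  absences  hours  hours_x5
1  Summer         8     24       120
2  Summer         5     22       110
4    Fall         2      8        40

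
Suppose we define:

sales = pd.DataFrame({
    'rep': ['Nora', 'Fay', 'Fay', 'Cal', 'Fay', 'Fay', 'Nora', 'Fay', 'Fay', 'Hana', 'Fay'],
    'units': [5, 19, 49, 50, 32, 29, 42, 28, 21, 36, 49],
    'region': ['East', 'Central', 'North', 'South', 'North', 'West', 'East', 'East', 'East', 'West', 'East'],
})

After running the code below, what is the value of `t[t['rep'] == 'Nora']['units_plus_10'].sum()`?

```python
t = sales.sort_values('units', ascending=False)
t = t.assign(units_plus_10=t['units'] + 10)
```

sort by units descending:
     rep  units   region
3    Cal     50    South
2    Fay     49    North
10   Fay     49     East
6   Nora     42     East
9   Hana     36     West
4    Fay     32    North
5    Fay     29     West
7    Fay     28     East
8    Fay     21     East
1    Fay     19  Central
0   Nora      5     East
add column units_plus_10 = t['units'] + 10:
     rep  units   region  units_plus_10
3    Cal     50    South             60
2    Fay     49    North             59
10   Fay     49     East             59
6   Nora     42     East             52
9   Hana     36     West             46
4    Fay     32    North             42
5    Fay     29     West             39
7    Fay     28     East             38
8    Fay     21     East             31
1    Fay     19  Central             29
0   Nora      5     East             15
filter rows where rep == 'Nora':
    rep  units region  units_plus_10
6  Nora     42   East             52
0  Nora      5   East             15

67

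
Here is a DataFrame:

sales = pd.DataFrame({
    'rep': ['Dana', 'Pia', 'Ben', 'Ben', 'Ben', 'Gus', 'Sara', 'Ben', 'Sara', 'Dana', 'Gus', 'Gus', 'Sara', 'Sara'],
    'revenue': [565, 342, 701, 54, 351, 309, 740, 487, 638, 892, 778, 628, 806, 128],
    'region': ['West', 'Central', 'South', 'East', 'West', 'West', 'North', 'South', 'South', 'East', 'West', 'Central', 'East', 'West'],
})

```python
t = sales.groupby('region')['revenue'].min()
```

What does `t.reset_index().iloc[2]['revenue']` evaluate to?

group by region, min of revenue:
region
Central    342
East        54
North      740
South      487
West       128
Name: revenue, dtype: int64
reset_index():
    region  revenue
0  Central      342
1     East       54
2    North      740
3    South      487
4     West      128

740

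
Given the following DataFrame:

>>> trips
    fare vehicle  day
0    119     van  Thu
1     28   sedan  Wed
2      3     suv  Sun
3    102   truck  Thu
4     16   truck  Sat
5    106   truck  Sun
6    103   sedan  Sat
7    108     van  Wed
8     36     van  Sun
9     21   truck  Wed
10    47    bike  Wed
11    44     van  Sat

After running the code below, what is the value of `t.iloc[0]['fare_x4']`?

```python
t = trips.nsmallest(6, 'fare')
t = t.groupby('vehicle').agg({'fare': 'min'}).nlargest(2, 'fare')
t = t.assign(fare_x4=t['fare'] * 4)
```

144

take 6 rows with smallest fare:
    fare vehicle  day
2      3     suv  Sun
4     16   truck  Sat
9     21   truck  Wed
1     28   sedan  Wed
8     36     van  Sun
11    44     van  Sat
group by vehicle, min of fare:
         fare
vehicle      
sedan      28
suv         3
truck      16
van        36
take 2 rows with largest fare:
         fare
vehicle      
van        36
sedan      28
add column fare_x4 = t['fare'] * 4:
         fare  fare_x4
vehicle               
van        36      144
sedan      28      112
So iloc[0]['fare_x4'] = 144.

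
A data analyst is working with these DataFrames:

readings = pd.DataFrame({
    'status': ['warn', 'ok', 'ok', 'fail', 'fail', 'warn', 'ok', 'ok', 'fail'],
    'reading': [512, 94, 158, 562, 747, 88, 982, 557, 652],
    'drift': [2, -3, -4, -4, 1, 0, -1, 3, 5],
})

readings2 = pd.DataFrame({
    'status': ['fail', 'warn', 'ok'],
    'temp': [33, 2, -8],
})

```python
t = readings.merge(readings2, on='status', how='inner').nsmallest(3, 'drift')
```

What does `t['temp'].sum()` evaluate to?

17

merge on 'status' (how='inner') → 9 rows:
  status  reading  drift  temp
0   warn      512      2     2
1     ok       94     -3    -8
2     ok      158     -4    -8
3   fail      562     -4    33
4   fail      747      1    33
5   warn       88      0     2
6     ok      982     -1    -8
7     ok      557      3    -8
8   fail      652      5    33
take 3 rows with smallest drift:
  status  reading  drift  temp
2     ok      158     -4    -8
3   fail      562     -4    33
1     ok       94     -3    -8
sum of column 'temp' → 17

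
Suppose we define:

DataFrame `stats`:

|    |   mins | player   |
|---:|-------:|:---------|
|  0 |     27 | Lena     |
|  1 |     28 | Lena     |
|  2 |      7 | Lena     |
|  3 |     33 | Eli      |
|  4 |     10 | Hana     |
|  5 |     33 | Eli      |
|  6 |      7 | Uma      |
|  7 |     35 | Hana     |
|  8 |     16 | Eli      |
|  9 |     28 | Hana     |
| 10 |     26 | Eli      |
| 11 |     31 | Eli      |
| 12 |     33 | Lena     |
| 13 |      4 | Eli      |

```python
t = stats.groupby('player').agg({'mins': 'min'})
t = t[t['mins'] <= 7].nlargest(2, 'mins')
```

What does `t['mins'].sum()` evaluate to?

14

group by player, min of mins:
        mins
player      
Eli        4
Hana      10
Lena       7
Uma        7
filter rows where mins <= 7:
        mins
player      
Eli        4
Lena       7
Uma        7
take 2 rows with largest mins:
        mins
player      
Lena       7
Uma        7
So sum() = 14.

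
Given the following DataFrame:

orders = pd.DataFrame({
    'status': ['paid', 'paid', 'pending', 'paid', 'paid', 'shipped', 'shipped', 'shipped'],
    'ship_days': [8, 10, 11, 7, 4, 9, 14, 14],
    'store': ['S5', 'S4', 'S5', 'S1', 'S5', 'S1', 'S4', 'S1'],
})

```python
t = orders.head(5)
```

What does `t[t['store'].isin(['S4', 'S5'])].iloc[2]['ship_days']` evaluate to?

take first 5 rows:
    status  ship_days store
0     paid          8    S5
1     paid         10    S4
2  pending         11    S5
3     paid          7    S1
4     paid          4    S5
filter rows where store in ['S4', 'S5']:
    status  ship_days store
0     paid          8    S5
1     paid         10    S4
2  pending         11    S5
4     paid          4    S5
value at position 2, column 'ship_days' → 11

11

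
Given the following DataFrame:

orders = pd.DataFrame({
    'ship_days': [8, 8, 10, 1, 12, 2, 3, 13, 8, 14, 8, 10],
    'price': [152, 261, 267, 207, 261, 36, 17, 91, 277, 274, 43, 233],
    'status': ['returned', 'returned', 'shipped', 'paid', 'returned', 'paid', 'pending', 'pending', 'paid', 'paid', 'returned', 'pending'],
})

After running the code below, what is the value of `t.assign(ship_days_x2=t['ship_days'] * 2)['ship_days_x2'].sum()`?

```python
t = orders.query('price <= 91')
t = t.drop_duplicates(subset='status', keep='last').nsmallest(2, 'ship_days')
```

20

filter rows where price <= 91:
    ship_days  price    status
5           2     36      paid
6           3     17   pending
7          13     91   pending
10          8     43  returned
drop duplicate status (keep=last):
    ship_days  price    status
5           2     36      paid
7          13     91   pending
10          8     43  returned
take 2 rows with smallest ship_days:
    ship_days  price    status
5           2     36      paid
10          8     43  returned
add column ship_days_x2 = t['ship_days'] * 2:
    ship_days  price    status  ship_days_x2
5           2     36      paid             4
10          8     43  returned            16
The sum of column 'ship_days_x2' is 20.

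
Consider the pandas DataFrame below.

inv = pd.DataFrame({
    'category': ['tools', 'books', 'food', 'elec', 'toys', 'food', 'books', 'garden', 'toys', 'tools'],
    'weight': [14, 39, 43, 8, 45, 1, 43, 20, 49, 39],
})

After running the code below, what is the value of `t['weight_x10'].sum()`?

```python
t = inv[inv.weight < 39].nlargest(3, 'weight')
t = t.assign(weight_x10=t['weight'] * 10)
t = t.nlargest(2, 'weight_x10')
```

filter rows where weight < 39:
  category  weight
0    tools      14
3     elec       8
5     food       1
7   garden      20
take 3 rows with largest weight:
  category  weight
7   garden      20
0    tools      14
3     elec       8
add column weight_x10 = t['weight'] * 10:
  category  weight  weight_x10
7   garden      20         200
0    tools      14         140
3     elec       8          80
take 2 rows with largest weight_x10:
  category  weight  weight_x10
7   garden      20         200
0    tools      14         140
Taking the sum of column 'weight_x10' gives 340.

340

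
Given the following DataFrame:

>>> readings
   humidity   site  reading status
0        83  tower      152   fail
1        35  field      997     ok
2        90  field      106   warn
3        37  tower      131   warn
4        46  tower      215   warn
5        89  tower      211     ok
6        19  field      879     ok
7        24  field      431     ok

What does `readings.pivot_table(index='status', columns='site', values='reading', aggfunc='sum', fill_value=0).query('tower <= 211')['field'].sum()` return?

pivot: rows=status, cols=site, sum(reading):
site    field  tower
status              
fail        0    152
ok       2307    211
warn      106    346
filter rows where tower <= 211:
site    field  tower
status              
fail        0    152
ok       2307    211
So sum() = 2307.

2307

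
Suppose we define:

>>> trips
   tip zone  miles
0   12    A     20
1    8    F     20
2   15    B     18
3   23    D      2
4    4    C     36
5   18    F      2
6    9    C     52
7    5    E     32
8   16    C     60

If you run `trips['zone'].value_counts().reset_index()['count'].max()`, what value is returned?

3

value_counts of zone:
zone
C    3
F    2
A    1
B    1
D    1
E    1
Name: count, dtype: int64
reset_index():
  zone  count
0    C      3
1    F      2
2    A      1
3    B      1
4    D      1
5    E      1
Finally, max of column 'count' = 3.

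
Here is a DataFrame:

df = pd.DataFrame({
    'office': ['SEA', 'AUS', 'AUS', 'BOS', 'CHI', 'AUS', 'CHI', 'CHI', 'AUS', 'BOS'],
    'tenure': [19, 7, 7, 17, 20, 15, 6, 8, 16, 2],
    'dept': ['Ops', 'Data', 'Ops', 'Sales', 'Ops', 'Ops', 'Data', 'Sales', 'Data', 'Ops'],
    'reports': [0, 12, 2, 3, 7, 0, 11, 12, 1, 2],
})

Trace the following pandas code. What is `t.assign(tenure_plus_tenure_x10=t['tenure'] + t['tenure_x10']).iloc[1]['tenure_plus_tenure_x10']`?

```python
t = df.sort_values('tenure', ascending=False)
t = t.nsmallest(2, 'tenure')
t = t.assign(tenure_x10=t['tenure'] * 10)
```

sort by tenure descending:
  office  tenure   dept  reports
4    CHI      20    Ops        7
0    SEA      19    Ops        0
3    BOS      17  Sales        3
8    AUS      16   Data        1
5    AUS      15    Ops        0
7    CHI       8  Sales       12
1    AUS       7   Data       12
2    AUS       7    Ops        2
6    CHI       6   Data       11
9    BOS       2    Ops        2
take 2 rows with smallest tenure:
  office  tenure  dept  reports
9    BOS       2   Ops        2
6    CHI       6  Data       11
add column tenure_x10 = t['tenure'] * 10:
  office  tenure  dept  reports  tenure_x10
9    BOS       2   Ops        2          20
6    CHI       6  Data       11          60
add column tenure_plus_tenure_x10 = t['tenure'] + t['tenure_x10']:
  office  tenure  dept  reports  tenure_x10  tenure_plus_tenure_x10
9    BOS       2   Ops        2          20                      22
6    CHI       6  Data       11          60                      66
value at position 1, column 'tenure_plus_tenure_x10' → 66

66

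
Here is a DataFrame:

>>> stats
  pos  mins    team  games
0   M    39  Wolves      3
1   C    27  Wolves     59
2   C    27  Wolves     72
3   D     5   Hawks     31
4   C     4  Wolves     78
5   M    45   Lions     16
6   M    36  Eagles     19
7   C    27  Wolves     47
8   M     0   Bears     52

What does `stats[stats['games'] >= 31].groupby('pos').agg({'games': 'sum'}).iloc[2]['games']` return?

filter rows where games >= 31:
  pos  mins    team  games
1   C    27  Wolves     59
2   C    27  Wolves     72
3   D     5   Hawks     31
4   C     4  Wolves     78
7   C    27  Wolves     47
8   M     0   Bears     52
group by pos, sum of games:
     games
pos       
C      256
D       31
M       52
So iloc[2]['games'] = 52.

52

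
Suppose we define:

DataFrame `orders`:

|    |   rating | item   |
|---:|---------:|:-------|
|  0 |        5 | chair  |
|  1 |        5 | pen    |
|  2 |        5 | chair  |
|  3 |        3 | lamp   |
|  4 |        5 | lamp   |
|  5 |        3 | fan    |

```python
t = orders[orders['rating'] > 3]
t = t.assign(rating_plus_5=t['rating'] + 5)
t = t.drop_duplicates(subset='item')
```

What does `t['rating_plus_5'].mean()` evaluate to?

10.0

filter rows where rating > 3:
   rating   item
0       5  chair
1       5    pen
2       5  chair
4       5   lamp
add column rating_plus_5 = t['rating'] + 5:
   rating   item  rating_plus_5
0       5  chair             10
1       5    pen             10
2       5  chair             10
4       5   lamp             10
drop duplicate item (keep=first):
   rating   item  rating_plus_5
0       5  chair             10
1       5    pen             10
4       5   lamp             10
Hence 10.0.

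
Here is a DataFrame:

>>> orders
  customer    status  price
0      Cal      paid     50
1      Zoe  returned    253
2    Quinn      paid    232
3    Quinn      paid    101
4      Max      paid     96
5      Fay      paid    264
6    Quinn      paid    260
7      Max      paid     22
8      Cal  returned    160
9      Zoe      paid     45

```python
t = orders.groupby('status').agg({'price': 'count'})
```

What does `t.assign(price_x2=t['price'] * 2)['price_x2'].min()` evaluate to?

group by status, count of price:
          price
status         
paid          8
returned      2
add column price_x2 = t['price'] * 2:
          price  price_x2
status                   
paid          8        16
returned      2         4
So min() = 4.

4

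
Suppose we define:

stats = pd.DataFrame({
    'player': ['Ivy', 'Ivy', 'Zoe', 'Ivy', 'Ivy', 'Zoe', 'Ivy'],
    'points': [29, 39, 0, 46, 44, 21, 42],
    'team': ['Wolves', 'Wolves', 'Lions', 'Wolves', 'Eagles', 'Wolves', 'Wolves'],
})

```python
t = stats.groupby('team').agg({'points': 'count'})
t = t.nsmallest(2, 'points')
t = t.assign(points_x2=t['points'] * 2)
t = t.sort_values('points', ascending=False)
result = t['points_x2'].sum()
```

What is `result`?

4

group by team, count of points:
        points
team          
Eagles       1
Lions        1
Wolves       5
take 2 rows with smallest points:
        points
team          
Eagles       1
Lions        1
add column points_x2 = t['points'] * 2:
        points  points_x2
team                     
Eagles       1          2
Lions        1          2
sort by points descending:
        points  points_x2
team                     
Eagles       1          2
Lions        1          2
The sum of column 'points_x2' is 4.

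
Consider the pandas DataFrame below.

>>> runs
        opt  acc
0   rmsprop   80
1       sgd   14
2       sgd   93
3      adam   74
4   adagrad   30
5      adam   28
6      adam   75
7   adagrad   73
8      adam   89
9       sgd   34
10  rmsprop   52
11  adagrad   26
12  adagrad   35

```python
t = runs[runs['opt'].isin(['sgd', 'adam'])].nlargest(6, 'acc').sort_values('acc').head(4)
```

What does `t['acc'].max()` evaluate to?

filter rows where opt in ['sgd', 'adam']:
    opt  acc
1   sgd   14
2   sgd   93
3  adam   74
5  adam   28
6  adam   75
8  adam   89
9   sgd   34
take 6 rows with largest acc:
    opt  acc
2   sgd   93
8  adam   89
6  adam   75
3  adam   74
9   sgd   34
5  adam   28
sort by acc:
    opt  acc
5  adam   28
9   sgd   34
3  adam   74
6  adam   75
8  adam   89
2   sgd   93
take first 4 rows:
    opt  acc
5  adam   28
9   sgd   34
3  adam   74
6  adam   75
Taking the max of column 'acc' gives 75.

75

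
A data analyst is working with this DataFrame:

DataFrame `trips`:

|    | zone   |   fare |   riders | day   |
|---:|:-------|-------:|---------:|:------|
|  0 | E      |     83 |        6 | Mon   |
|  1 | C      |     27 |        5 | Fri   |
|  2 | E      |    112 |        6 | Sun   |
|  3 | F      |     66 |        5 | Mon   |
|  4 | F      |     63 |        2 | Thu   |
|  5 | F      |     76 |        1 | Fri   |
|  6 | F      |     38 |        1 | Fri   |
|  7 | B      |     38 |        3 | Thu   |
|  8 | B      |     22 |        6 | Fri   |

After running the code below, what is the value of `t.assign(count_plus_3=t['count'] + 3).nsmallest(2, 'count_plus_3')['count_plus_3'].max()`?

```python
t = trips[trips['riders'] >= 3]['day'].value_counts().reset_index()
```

4

filter rows where riders >= 3:
  zone  fare  riders  day
0    E    83       6  Mon
1    C    27       5  Fri
2    E   112       6  Sun
3    F    66       5  Mon
7    B    38       3  Thu
8    B    22       6  Fri
value_counts of day:
day
Mon    2
Fri    2
Sun    1
Thu    1
Name: count, dtype: int64
reset_index():
   day  count
0  Mon      2
1  Fri      2
2  Sun      1
3  Thu      1
add column count_plus_3 = t['count'] + 3:
   day  count  count_plus_3
0  Mon      2             5
1  Fri      2             5
2  Sun      1             4
3  Thu      1             4
take 2 rows with smallest count_plus_3:
   day  count  count_plus_3
2  Sun      1             4
3  Thu      1             4
Then the max of column 'count_plus_3': 4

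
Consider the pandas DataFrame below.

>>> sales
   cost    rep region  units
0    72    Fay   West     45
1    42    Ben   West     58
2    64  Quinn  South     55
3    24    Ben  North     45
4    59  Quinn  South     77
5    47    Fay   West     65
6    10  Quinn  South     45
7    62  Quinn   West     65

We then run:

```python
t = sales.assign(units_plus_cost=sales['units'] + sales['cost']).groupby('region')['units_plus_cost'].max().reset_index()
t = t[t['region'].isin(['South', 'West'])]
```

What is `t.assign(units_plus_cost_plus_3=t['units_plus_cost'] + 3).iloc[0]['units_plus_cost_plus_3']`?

139

add column units_plus_cost = sales['units'] + sales['cost']:
   cost    rep region  units  units_plus_cost
0    72    Fay   West     45              117
1    42    Ben   West     58              100
2    64  Quinn  South     55              119
3    24    Ben  North     45               69
4    59  Quinn  South     77              136
5    47    Fay   West     65              112
6    10  Quinn  South     45               55
7    62  Quinn   West     65              127
group by region, max of units_plus_cost:
region
North     69
South    136
West     127
Name: units_plus_cost, dtype: int64
reset_index():
  region  units_plus_cost
0  North               69
1  South              136
2   West              127
filter rows where region in ['South', 'West']:
  region  units_plus_cost
1  South              136
2   West              127
add column units_plus_cost_plus_3 = t['units_plus_cost'] + 3:
  region  units_plus_cost  units_plus_cost_plus_3
1  South              136                     139
2   West              127                     130
value at position 0, column 'units_plus_cost_plus_3' → 139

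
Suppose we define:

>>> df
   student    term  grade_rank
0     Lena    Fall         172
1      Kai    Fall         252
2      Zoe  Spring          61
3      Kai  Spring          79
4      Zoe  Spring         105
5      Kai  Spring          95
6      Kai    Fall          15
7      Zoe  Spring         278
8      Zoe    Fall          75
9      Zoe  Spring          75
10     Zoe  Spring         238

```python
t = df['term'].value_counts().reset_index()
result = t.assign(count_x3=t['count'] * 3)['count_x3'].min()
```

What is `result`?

value_counts of term:
term
Spring    7
Fall      4
Name: count, dtype: int64
reset_index():
     term  count
0  Spring      7
1    Fall      4
add column count_x3 = t['count'] * 3:
     term  count  count_x3
0  Spring      7        21
1    Fall      4        12
Hence 12.

12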